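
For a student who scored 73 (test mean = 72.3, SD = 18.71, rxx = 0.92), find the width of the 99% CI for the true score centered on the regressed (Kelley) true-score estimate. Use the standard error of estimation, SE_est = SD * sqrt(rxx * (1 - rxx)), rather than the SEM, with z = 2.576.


True score estimate = 0.92*73 + 0.08*72.3 = 72.944
SE_est = SD * sqrt(rxx * (1 - rxx)) = 18.71 * sqrt(0.92 * 0.08) = 18.71 * sqrt(0.0736) = 5.075896
CI = T_est +/- z * SE_est, so width = 2 * z * SE_est = 2 * 2.576 * 5.075896
Width = 26.151

26.151


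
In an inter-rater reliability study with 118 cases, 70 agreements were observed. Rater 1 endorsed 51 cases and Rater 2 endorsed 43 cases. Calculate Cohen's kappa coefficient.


P_o = 70/118 = 0.59322
P_e = (51*43 + 67*75) / 13924 = 0.518386
kappa = (P_o - P_e) / (1 - P_e)
kappa = (0.59322 - 0.518386) / (1 - 0.518386)
kappa = 0.1554

0.1554


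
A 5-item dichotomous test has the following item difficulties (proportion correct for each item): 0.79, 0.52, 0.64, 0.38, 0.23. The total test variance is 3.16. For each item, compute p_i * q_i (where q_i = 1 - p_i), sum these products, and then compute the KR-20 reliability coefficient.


For each item, compute p_i * q_i:
  Item 1: 0.79 * 0.21 = 0.1659
  Item 2: 0.52 * 0.48 = 0.2496
  Item 3: 0.64 * 0.36 = 0.2304
  Item 4: 0.38 * 0.62 = 0.2356
  Item 5: 0.23 * 0.77 = 0.1771
Sum(p_i * q_i) = 0.1659 + 0.2496 + 0.2304 + 0.2356 + 0.1771 = 1.0586
KR-20 = (k/(k-1)) * (1 - Sum(p_i*q_i) / Var_total)
= (5/4) * (1 - 1.0586/3.16)
= 1.25 * 0.665
KR-20 = 0.8313

0.8313


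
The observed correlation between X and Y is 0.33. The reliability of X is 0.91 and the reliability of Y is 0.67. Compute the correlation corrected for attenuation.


r_corrected = rxy / sqrt(rxx * ryy)
= 0.33 / sqrt(0.91 * 0.67)
= 0.33 / sqrt(0.6097)
= 0.33 / 0.780833
r_corrected = 0.4226

0.4226


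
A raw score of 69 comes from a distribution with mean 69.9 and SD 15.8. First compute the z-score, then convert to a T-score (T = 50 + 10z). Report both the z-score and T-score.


z = (X - mean) / SD = (69 - 69.9) / 15.8
z = -0.9 / 15.8
z = -0.057
T-score = T = 50 + 10z
Carry z at full precision (z = -0.9 / 15.8) into the conversion:
T-score = 50 + 10 * (-0.9 / 15.8) = 50 + -9 / 15.8
T-score = 50 + -0.5696
T-score = 49.4304

49.4304


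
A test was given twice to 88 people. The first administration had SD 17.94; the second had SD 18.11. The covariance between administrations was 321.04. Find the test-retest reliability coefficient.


r = cov(X,Y) / (SD_X * SD_Y)
r = 321.04 / (17.94 * 18.11)
r = 321.04 / 324.8934
r = 0.9881

0.9881


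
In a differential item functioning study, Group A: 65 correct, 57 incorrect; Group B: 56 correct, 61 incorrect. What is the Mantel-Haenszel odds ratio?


Odds_A = 65/57 = 1.1404
Odds_B = 56/61 = 0.918
OR = Odds_A / Odds_B = 1.1404 / 0.918
Exactly, OR = (65 * 61) / (57 * 56) = 3965 / 3192
OR = 1.2422

1.2422


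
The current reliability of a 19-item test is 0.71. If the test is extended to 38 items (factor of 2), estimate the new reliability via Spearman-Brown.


r_new = (n * rxx) / (1 + (n-1) * rxx)
r_new = (2 * 0.71) / (1 + 1 * 0.71)
r_new = 1.42 / 1.71
r_new = 0.8304

0.8304


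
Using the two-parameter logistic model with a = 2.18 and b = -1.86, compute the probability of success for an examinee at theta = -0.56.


a*(theta - b) = 2.18 * (-0.56 - -1.86) = 2.834
exp(-2.834) = 0.0588
P = 1 / (1 + 0.0588)
P = 0.9445

0.9445


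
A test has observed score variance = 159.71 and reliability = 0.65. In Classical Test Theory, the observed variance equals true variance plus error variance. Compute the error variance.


var_true = rxx * var_obs = 0.65 * 159.71 = 103.8115
var_error = var_obs - var_true
var_error = 159.71 - 103.8115
var_error = 55.8985

55.8985


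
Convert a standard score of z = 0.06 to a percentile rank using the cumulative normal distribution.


CDF(z) = 0.5 * (1 + erf(z/sqrt(2)))
erf(0.0424) = 0.0478
CDF = 0.5239
Percentile rank = 0.5239 * 100 = 52.39

52.39


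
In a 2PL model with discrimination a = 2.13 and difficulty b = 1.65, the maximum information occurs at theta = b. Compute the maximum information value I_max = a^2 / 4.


For 2PL, max info at theta = b = 1.65
I_max = a^2 / 4 = 2.13^2 / 4
= 4.5369 / 4
I_max = 1.1342

1.1342


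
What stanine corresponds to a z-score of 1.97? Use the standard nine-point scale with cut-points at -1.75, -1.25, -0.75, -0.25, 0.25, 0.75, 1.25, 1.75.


Stanine boundaries: [-1.75, -1.25, -0.75, -0.25, 0.25, 0.75, 1.25, 1.75]
z = 1.97
Check each boundary:
  z >= -1.75 -> could be stanine 2
  z >= -1.25 -> could be stanine 3
  z >= -0.75 -> could be stanine 4
  z >= -0.25 -> could be stanine 5
  z >= 0.25 -> could be stanine 6
  z >= 0.75 -> could be stanine 7
  z >= 1.25 -> could be stanine 8
  z >= 1.75 -> could be stanine 9
Highest qualifying boundary gives stanine = 9

9


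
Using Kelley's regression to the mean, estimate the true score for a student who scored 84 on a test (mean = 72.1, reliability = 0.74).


T_est = rxx * X + (1 - rxx) * mean
T_est = 0.74 * 84 + 0.26 * 72.1
T_est = 62.16 + 18.746
T_est = 80.906

80.906


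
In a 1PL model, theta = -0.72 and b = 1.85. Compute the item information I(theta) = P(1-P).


P = 1/(1+exp(-(-0.72-1.85))) = 0.0711
I = P*(1-P) = 0.0711 * 0.9289
I = 0.066

0.066


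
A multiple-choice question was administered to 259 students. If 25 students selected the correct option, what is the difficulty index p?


Item difficulty p = number correct / total examinees
p = 25 / 259
p = 0.0965

0.0965


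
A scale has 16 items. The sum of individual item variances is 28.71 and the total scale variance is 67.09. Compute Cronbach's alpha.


alpha = (k/(k-1)) * (1 - sum(si^2)/s_total^2)
= (16/15) * (1 - 28.71/67.09)
alpha = 0.6102

0.6102


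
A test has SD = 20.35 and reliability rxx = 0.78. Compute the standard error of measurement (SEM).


SEM = SD * sqrt(1 - rxx)
SEM = 20.35 * sqrt(1 - 0.78)
SEM = 20.35 * sqrt(0.22) = 20.35 * 0.469042
SEM = 9.545

9.545


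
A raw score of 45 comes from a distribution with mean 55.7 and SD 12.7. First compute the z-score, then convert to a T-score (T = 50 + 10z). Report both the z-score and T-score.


z = (X - mean) / SD = (45 - 55.7) / 12.7
z = -10.7 / 12.7
z = -0.8425
T-score = T = 50 + 10z
Carry z at full precision (z = -10.7 / 12.7) into the conversion:
T-score = 50 + 10 * (-10.7 / 12.7) = 50 + -107 / 12.7
T-score = 50 + -8.4252
T-score = 41.5748

41.5748


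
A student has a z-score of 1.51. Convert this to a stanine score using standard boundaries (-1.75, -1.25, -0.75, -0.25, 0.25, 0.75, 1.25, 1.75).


Stanine boundaries: [-1.75, -1.25, -0.75, -0.25, 0.25, 0.75, 1.25, 1.75]
z = 1.51
Check each boundary:
  z >= -1.75 -> could be stanine 2
  z >= -1.25 -> could be stanine 3
  z >= -0.75 -> could be stanine 4
  z >= -0.25 -> could be stanine 5
  z >= 0.25 -> could be stanine 6
  z >= 0.75 -> could be stanine 7
  z >= 1.25 -> could be stanine 8
  z < 1.75
Highest qualifying boundary gives stanine = 8

8


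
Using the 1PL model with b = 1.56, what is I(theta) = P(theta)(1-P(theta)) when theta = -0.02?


P = 1/(1+exp(-(-0.02-1.56))) = 0.1708
I = P*(1-P) = 0.1708 * 0.8292
I = 0.1416

0.1416


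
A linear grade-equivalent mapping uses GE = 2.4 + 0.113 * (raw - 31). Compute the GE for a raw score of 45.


raw - median = 45 - 31 = 14
slope * diff = 0.113 * 14 = 1.582
GE = 2.4 + 1.582
GE = 3.982

3.982


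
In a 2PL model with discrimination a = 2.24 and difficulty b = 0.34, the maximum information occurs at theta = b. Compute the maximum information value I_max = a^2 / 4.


For 2PL, max info at theta = b = 0.34
I_max = a^2 / 4 = 2.24^2 / 4
= 5.0176 / 4
I_max = 1.2544

1.2544


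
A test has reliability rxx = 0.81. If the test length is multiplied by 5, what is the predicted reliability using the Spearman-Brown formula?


r_new = (n * rxx) / (1 + (n-1) * rxx)
r_new = (5 * 0.81) / (1 + 4 * 0.81)
r_new = 4.05 / 4.24
r_new = 0.9552

0.9552


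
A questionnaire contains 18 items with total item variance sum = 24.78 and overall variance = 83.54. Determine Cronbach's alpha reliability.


alpha = (k/(k-1)) * (1 - sum(si^2)/s_total^2)
= (18/17) * (1 - 24.78/83.54)
alpha = 0.7448

0.7448


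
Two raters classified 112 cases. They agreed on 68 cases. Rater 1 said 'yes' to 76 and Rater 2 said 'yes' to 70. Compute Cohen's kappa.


P_o = 68/112 = 0.607143
P_e = (76*70 + 36*42) / 12544 = 0.544643
kappa = (P_o - P_e) / (1 - P_e)
kappa = (0.607143 - 0.544643) / (1 - 0.544643)
kappa = 0.1373

0.1373


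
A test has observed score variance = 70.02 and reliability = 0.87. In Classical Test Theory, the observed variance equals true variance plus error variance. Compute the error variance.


var_true = rxx * var_obs = 0.87 * 70.02 = 60.9174
var_error = var_obs - var_true
var_error = 70.02 - 60.9174
var_error = 9.1026

9.1026


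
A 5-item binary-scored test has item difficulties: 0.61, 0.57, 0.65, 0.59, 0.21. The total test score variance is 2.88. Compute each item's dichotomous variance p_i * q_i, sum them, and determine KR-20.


For each item, compute p_i * q_i:
  Item 1: 0.61 * 0.39 = 0.2379
  Item 2: 0.57 * 0.43 = 0.2451
  Item 3: 0.65 * 0.35 = 0.2275
  Item 4: 0.59 * 0.41 = 0.2419
  Item 5: 0.21 * 0.79 = 0.1659
Sum(p_i * q_i) = 0.2379 + 0.2451 + 0.2275 + 0.2419 + 0.1659 = 1.1183
KR-20 = (k/(k-1)) * (1 - Sum(p_i*q_i) / Var_total)
= (5/4) * (1 - 1.1183/2.88)
= 1.25 * 0.6117
KR-20 = 0.7646

0.7646


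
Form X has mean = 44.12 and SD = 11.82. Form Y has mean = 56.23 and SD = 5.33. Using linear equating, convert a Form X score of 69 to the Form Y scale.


slope = SD_Y / SD_X = 5.33 / 11.82 ~ 0.4509
intercept = mean_Y - slope * mean_X = 56.23 - (5.33 / 11.82) * 44.12 ~ 36.3349
Y = slope * X + intercept. To avoid rounding drift from the rounded slope/intercept, evaluate the equivalent form Y = mean_Y + SD_Y * (X - mean_X) / SD_X at full precision:
Y = 56.23 + 5.33 * (69 - 44.12) / 11.82
Y = 56.23 + 5.33 * 24.88 / 11.82
Y = 56.23 + 132.6104 / 11.82
Y = 56.23 + 11.2192
Y = 67.4492

67.4492


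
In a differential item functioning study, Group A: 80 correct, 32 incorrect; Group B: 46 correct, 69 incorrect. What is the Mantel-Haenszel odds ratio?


Odds_A = 80/32 = 2.5
Odds_B = 46/69 = 0.6667
OR = Odds_A / Odds_B = 2.5 / 0.6667
Exactly, OR = (80 * 69) / (32 * 46) = 5520 / 1472
OR = 3.75

3.75


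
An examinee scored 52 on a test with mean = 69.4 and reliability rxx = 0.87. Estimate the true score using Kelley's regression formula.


T_est = rxx * X + (1 - rxx) * mean
T_est = 0.87 * 52 + 0.13 * 69.4
T_est = 45.24 + 9.022
T_est = 54.262

54.262


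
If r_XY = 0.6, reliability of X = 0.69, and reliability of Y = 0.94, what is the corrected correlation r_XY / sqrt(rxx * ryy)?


r_corrected = rxy / sqrt(rxx * ryy)
= 0.6 / sqrt(0.69 * 0.94)
= 0.6 / sqrt(0.6486)
= 0.6 / 0.805357
r_corrected = 0.745

0.745


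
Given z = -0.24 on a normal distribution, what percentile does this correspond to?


CDF(z) = 0.5 * (1 + erf(z/sqrt(2)))
erf(-0.1697) = -0.1897
CDF = 0.4052
Percentile rank = 0.4052 * 100 = 40.52

40.52


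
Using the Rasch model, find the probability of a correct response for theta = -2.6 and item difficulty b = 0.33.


theta - b = -2.6 - 0.33 = -2.93
exp(-(theta - b)) = exp(2.93) = 18.7276
P = 1 / (1 + 18.7276)
P = 0.0507

0.0507


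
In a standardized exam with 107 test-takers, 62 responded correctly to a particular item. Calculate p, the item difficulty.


Item difficulty p = number correct / total examinees
p = 62 / 107
p = 0.5794

0.5794


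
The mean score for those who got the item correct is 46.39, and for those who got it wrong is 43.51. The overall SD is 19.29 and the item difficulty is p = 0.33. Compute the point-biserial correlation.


q = 1 - p = 0.67
rpb = ((M1 - M0) / SD) * sqrt(p * q)
rpb = ((46.39 - 43.51) / 19.29) * sqrt(0.33 * 0.67)
rpb = 0.0702

0.0702


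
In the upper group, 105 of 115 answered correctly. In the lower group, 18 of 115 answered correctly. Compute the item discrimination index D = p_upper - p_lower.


p_upper = 105/115 = 0.913
p_lower = 18/115 = 0.1565
D = 0.913 - 0.1565 = 0.7565

0.7565


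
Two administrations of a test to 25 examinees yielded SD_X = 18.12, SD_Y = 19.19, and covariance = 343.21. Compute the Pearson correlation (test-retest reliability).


r = cov(X,Y) / (SD_X * SD_Y)
r = 343.21 / (18.12 * 19.19)
r = 343.21 / 347.7228
r = 0.987

0.987


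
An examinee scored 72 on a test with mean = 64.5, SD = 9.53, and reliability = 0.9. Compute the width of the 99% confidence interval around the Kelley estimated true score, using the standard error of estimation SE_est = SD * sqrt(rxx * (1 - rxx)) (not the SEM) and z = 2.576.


True score estimate = 0.9*72 + 0.1*64.5 = 71.25
SE_est = SD * sqrt(rxx * (1 - rxx)) = 9.53 * sqrt(0.9 * 0.1) = 9.53 * sqrt(0.09) = 2.859
CI = T_est +/- z * SE_est, so width = 2 * z * SE_est = 2 * 2.576 * 2.859
Width = 14.7296

14.7296


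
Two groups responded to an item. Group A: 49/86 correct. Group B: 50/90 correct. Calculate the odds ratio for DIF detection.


Odds_A = 49/37 = 1.3243
Odds_B = 50/40 = 1.25
OR = Odds_A / Odds_B = 1.3243 / 1.25
Exactly, OR = (49 * 40) / (37 * 50) = 1960 / 1850
OR = 1.0595

1.0595


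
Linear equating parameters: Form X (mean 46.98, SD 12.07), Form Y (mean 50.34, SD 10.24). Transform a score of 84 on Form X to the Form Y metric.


slope = SD_Y / SD_X = 10.24 / 12.07 ~ 0.8484
intercept = mean_Y - slope * mean_X = 50.34 - (10.24 / 12.07) * 46.98 ~ 10.4829
Y = slope * X + intercept. To avoid rounding drift from the rounded slope/intercept, evaluate the equivalent form Y = mean_Y + SD_Y * (X - mean_X) / SD_X at full precision:
Y = 50.34 + 10.24 * (84 - 46.98) / 12.07
Y = 50.34 + 10.24 * 37.02 / 12.07
Y = 50.34 + 379.0848 / 12.07
Y = 50.34 + 31.4072
Y = 81.7472

81.7472


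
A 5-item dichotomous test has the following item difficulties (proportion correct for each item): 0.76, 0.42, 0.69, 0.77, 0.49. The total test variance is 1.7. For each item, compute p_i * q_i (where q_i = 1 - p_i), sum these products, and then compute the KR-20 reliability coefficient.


For each item, compute p_i * q_i:
  Item 1: 0.76 * 0.24 = 0.1824
  Item 2: 0.42 * 0.58 = 0.2436
  Item 3: 0.69 * 0.31 = 0.2139
  Item 4: 0.77 * 0.23 = 0.1771
  Item 5: 0.49 * 0.51 = 0.2499
Sum(p_i * q_i) = 0.1824 + 0.2436 + 0.2139 + 0.1771 + 0.2499 = 1.0669
KR-20 = (k/(k-1)) * (1 - Sum(p_i*q_i) / Var_total)
= (5/4) * (1 - 1.0669/1.7)
= 1.25 * 0.3724
KR-20 = 0.4655

0.4655


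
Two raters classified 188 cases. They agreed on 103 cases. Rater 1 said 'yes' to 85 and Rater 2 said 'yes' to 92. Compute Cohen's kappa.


P_o = 103/188 = 0.547872
P_e = (85*92 + 103*96) / 35344 = 0.501019
kappa = (P_o - P_e) / (1 - P_e)
kappa = (0.547872 - 0.501019) / (1 - 0.501019)
kappa = 0.0939

0.0939


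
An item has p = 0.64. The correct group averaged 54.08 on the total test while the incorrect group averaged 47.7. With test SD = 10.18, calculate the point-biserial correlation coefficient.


q = 1 - p = 0.36
rpb = ((M1 - M0) / SD) * sqrt(p * q)
rpb = ((54.08 - 47.7) / 10.18) * sqrt(0.64 * 0.36)
rpb = 0.3008

0.3008


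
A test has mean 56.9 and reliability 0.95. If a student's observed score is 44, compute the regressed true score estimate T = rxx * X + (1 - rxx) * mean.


T_est = rxx * X + (1 - rxx) * mean
T_est = 0.95 * 44 + 0.05 * 56.9
T_est = 41.8 + 2.845
T_est = 44.645

44.645


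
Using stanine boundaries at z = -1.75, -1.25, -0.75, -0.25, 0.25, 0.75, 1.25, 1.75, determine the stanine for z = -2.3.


Stanine boundaries: [-1.75, -1.25, -0.75, -0.25, 0.25, 0.75, 1.25, 1.75]
z = -2.3
Check each boundary:
  z < -1.75
  z < -1.25
  z < -0.75
  z < -0.25
  z < 0.25
  z < 0.75
  z < 1.25
  z < 1.75
Highest qualifying boundary gives stanine = 1

1


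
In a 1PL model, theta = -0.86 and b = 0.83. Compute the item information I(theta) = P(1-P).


P = 1/(1+exp(-(-0.86-0.83))) = 0.1558
I = P*(1-P) = 0.1558 * 0.8442
I = 0.1315

0.1315


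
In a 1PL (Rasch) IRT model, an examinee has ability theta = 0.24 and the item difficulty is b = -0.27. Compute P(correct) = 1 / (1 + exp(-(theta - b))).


theta - b = 0.24 - -0.27 = 0.51
exp(-(theta - b)) = exp(-0.51) = 0.6005
P = 1 / (1 + 0.6005)
P = 0.6248

0.6248


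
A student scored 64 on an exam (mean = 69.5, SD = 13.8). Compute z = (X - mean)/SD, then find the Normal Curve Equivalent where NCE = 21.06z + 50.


z = (X - mean) / SD = (64 - 69.5) / 13.8
z = -5.5 / 13.8
z = -0.3986
NCE = NCE = 21.06z + 50
Carry z at full precision (z = -5.5 / 13.8) into the conversion:
NCE = 21.06 * (-5.5 / 13.8) + 50 = -115.83 / 13.8 + 50
NCE = -8.3935 + 50
NCE = 41.6065

41.6065


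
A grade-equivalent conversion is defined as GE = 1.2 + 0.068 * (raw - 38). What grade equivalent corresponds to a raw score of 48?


raw - median = 48 - 38 = 10
slope * diff = 0.068 * 10 = 0.68
GE = 1.2 + 0.68
GE = 1.88

1.88


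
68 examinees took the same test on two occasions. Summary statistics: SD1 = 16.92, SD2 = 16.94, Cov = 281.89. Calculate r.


r = cov(X,Y) / (SD_X * SD_Y)
r = 281.89 / (16.92 * 16.94)
r = 281.89 / 286.6248
r = 0.9835

0.9835


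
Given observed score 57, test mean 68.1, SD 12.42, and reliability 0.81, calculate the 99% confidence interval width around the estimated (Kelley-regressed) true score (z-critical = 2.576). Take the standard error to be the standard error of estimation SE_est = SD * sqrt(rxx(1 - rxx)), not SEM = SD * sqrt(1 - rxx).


True score estimate = 0.81*57 + 0.19*68.1 = 59.109
SE_est = SD * sqrt(rxx * (1 - rxx)) = 12.42 * sqrt(0.81 * 0.19) = 12.42 * sqrt(0.1539) = 4.872377
CI = T_est +/- z * SE_est, so width = 2 * z * SE_est = 2 * 2.576 * 4.872377
Width = 25.1025

25.1025


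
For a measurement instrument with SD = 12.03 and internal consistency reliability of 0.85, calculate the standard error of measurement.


SEM = SD * sqrt(1 - rxx)
SEM = 12.03 * sqrt(1 - 0.85)
SEM = 12.03 * sqrt(0.15) = 12.03 * 0.387298
SEM = 4.6592

4.6592


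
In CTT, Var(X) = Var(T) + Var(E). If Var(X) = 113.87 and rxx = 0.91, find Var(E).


var_true = rxx * var_obs = 0.91 * 113.87 = 103.6217
var_error = var_obs - var_true
var_error = 113.87 - 103.6217
var_error = 10.2483

10.2483


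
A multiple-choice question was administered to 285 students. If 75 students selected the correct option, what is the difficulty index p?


Item difficulty p = number correct / total examinees
p = 75 / 285
p = 0.2632

0.2632


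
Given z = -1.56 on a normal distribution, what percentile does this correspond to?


CDF(z) = 0.5 * (1 + erf(z/sqrt(2)))
erf(-1.1031) = -0.8812
CDF = 0.0594
Percentile rank = 0.0594 * 100 = 5.94

5.94


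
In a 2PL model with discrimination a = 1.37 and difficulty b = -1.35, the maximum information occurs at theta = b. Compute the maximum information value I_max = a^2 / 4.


For 2PL, max info at theta = b = -1.35
I_max = a^2 / 4 = 1.37^2 / 4
= 1.8769 / 4
I_max = 0.4692

0.4692


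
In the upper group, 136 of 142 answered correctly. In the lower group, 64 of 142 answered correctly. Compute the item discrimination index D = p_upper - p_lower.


p_upper = 136/142 = 0.9577
p_lower = 64/142 = 0.4507
D = 0.9577 - 0.4507 = 0.507

0.507


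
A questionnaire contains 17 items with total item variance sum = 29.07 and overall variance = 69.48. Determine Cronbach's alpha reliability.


alpha = (k/(k-1)) * (1 - sum(si^2)/s_total^2)
= (17/16) * (1 - 29.07/69.48)
alpha = 0.618

0.618


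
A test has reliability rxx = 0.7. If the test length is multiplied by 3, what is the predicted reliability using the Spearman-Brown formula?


r_new = (n * rxx) / (1 + (n-1) * rxx)
r_new = (3 * 0.7) / (1 + 2 * 0.7)
r_new = 2.1 / 2.4
r_new = 0.875

0.875


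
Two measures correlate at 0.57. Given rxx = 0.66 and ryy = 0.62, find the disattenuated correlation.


r_corrected = rxy / sqrt(rxx * ryy)
= 0.57 / sqrt(0.66 * 0.62)
= 0.57 / sqrt(0.4092)
= 0.57 / 0.639687
r_corrected = 0.8911

0.8911


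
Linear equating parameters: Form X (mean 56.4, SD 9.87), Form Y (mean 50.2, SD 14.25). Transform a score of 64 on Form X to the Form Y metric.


slope = SD_Y / SD_X = 14.25 / 9.87 ~ 1.4438
intercept = mean_Y - slope * mean_X = 50.2 - (14.25 / 9.87) * 56.4 ~ -31.2286
Y = slope * X + intercept. To avoid rounding drift from the rounded slope/intercept, evaluate the equivalent form Y = mean_Y + SD_Y * (X - mean_X) / SD_X at full precision:
Y = 50.2 + 14.25 * (64 - 56.4) / 9.87
Y = 50.2 + 14.25 * 7.6 / 9.87
Y = 50.2 + 108.3 / 9.87
Y = 50.2 + 10.9726
Y = 61.1726

61.1726


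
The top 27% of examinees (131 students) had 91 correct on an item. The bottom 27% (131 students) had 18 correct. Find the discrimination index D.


p_upper = 91/131 = 0.6947
p_lower = 18/131 = 0.1374
D = 0.6947 - 0.1374 = 0.5573

0.5573


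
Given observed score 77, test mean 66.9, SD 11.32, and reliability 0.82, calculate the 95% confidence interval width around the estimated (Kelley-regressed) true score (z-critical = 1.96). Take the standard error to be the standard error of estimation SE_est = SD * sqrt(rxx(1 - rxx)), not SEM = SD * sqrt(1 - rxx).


True score estimate = 0.82*77 + 0.18*66.9 = 75.182
SE_est = SD * sqrt(rxx * (1 - rxx)) = 11.32 * sqrt(0.82 * 0.18) = 11.32 * sqrt(0.1476) = 4.349002
CI = T_est +/- z * SE_est, so width = 2 * z * SE_est = 2 * 1.96 * 4.349002
Width = 17.0481

17.0481


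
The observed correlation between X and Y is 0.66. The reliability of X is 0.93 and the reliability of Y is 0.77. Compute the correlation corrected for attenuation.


r_corrected = rxy / sqrt(rxx * ryy)
= 0.66 / sqrt(0.93 * 0.77)
= 0.66 / sqrt(0.7161)
= 0.66 / 0.846227
r_corrected = 0.7799

0.7799


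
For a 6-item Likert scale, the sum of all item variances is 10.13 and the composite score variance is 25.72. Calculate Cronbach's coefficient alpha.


alpha = (k/(k-1)) * (1 - sum(si^2)/s_total^2)
= (6/5) * (1 - 10.13/25.72)
alpha = 0.7274

0.7274


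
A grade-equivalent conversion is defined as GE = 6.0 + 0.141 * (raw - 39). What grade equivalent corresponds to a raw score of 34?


raw - median = 34 - 39 = -5
slope * diff = 0.141 * -5 = -0.705
GE = 6.0 + -0.705
GE = 5.295

5.295


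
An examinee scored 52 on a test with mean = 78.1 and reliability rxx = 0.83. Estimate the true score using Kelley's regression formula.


T_est = rxx * X + (1 - rxx) * mean
T_est = 0.83 * 52 + 0.17 * 78.1
T_est = 43.16 + 13.277
T_est = 56.437

56.437


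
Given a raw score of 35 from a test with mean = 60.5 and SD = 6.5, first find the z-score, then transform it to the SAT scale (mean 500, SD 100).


z = (X - mean) / SD = (35 - 60.5) / 6.5
z = -25.5 / 6.5
z = -3.9231
SAT-scale = SAT = 500 + 100z
Carry z at full precision (z = -25.5 / 6.5) into the conversion:
SAT-scale = 500 + 100 * (-25.5 / 6.5) = 500 + -2550 / 6.5
SAT-scale = 500 + -392.3077
SAT-scale = 107.6923

107.6923


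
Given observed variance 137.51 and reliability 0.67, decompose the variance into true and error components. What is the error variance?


var_true = rxx * var_obs = 0.67 * 137.51 = 92.1317
var_error = var_obs - var_true
var_error = 137.51 - 92.1317
var_error = 45.3783

45.3783


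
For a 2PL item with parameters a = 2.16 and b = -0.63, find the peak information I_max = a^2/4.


For 2PL, max info at theta = b = -0.63
I_max = a^2 / 4 = 2.16^2 / 4
= 4.6656 / 4
I_max = 1.1664

1.1664


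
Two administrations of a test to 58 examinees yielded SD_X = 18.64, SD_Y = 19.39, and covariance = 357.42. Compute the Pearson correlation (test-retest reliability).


r = cov(X,Y) / (SD_X * SD_Y)
r = 357.42 / (18.64 * 19.39)
r = 357.42 / 361.4296
r = 0.9889

0.9889


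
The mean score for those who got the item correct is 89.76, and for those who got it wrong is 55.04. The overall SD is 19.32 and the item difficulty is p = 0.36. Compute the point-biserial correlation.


q = 1 - p = 0.64
rpb = ((M1 - M0) / SD) * sqrt(p * q)
rpb = ((89.76 - 55.04) / 19.32) * sqrt(0.36 * 0.64)
rpb = 0.8626

0.8626


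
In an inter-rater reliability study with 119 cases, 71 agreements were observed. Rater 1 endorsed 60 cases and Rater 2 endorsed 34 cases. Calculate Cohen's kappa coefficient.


P_o = 71/119 = 0.596639
P_e = (60*34 + 59*85) / 14161 = 0.498199
kappa = (P_o - P_e) / (1 - P_e)
kappa = (0.596639 - 0.498199) / (1 - 0.498199)
kappa = 0.1962

0.1962


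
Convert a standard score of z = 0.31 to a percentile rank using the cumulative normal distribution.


CDF(z) = 0.5 * (1 + erf(z/sqrt(2)))
erf(0.2192) = 0.2434
CDF = 0.6217
Percentile rank = 0.6217 * 100 = 62.17

62.17


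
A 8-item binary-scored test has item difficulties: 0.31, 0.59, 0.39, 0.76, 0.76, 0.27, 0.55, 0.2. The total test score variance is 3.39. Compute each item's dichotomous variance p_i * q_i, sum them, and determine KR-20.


For each item, compute p_i * q_i:
  Item 1: 0.31 * 0.69 = 0.2139
  Item 2: 0.59 * 0.41 = 0.2419
  Item 3: 0.39 * 0.61 = 0.2379
  Item 4: 0.76 * 0.24 = 0.1824
  Item 5: 0.76 * 0.24 = 0.1824
  Item 6: 0.27 * 0.73 = 0.1971
  Item 7: 0.55 * 0.45 = 0.2475
  Item 8: 0.2 * 0.8 = 0.16
Sum(p_i * q_i) = 0.2139 + 0.2419 + 0.2379 + 0.1824 + 0.1824 + 0.1971 + 0.2475 + 0.16 = 1.6631
KR-20 = (k/(k-1)) * (1 - Sum(p_i*q_i) / Var_total)
= (8/7) * (1 - 1.6631/3.39)
= 1.1429 * 0.5094
KR-20 = 0.5822

0.5822


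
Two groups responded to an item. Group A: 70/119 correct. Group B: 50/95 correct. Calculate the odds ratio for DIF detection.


Odds_A = 70/49 = 1.4286
Odds_B = 50/45 = 1.1111
OR = Odds_A / Odds_B = 1.4286 / 1.1111
Exactly, OR = (70 * 45) / (49 * 50) = 3150 / 2450
OR = 1.2857

1.2857


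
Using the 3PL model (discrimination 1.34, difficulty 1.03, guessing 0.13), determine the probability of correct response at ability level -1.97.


logit = 1.34*(-1.97 - 1.03) = -4.02
P* = 1/(1 + exp(--4.02)) = 0.0176
P = 0.13 + (1 - 0.13) * 0.0176
P = 0.1453

0.1453


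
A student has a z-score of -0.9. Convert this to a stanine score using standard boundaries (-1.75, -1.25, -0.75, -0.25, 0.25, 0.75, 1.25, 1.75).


Stanine boundaries: [-1.75, -1.25, -0.75, -0.25, 0.25, 0.75, 1.25, 1.75]
z = -0.9
Check each boundary:
  z >= -1.75 -> could be stanine 2
  z >= -1.25 -> could be stanine 3
  z < -0.75
  z < -0.25
  z < 0.25
  z < 0.75
  z < 1.25
  z < 1.75
Highest qualifying boundary gives stanine = 3

3


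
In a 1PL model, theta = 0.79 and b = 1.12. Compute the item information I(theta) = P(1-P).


P = 1/(1+exp(-(0.79-1.12))) = 0.4182
I = P*(1-P) = 0.4182 * 0.5818
I = 0.2433

0.2433


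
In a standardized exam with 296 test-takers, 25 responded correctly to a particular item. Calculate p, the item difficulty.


Item difficulty p = number correct / total examinees
p = 25 / 296
p = 0.0845

0.0845


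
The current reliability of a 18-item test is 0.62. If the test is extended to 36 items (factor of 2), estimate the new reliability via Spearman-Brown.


r_new = (n * rxx) / (1 + (n-1) * rxx)
r_new = (2 * 0.62) / (1 + 1 * 0.62)
r_new = 1.24 / 1.62
r_new = 0.7654

0.7654


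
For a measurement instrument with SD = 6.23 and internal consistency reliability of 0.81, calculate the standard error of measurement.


SEM = SD * sqrt(1 - rxx)
SEM = 6.23 * sqrt(1 - 0.81)
SEM = 6.23 * sqrt(0.19) = 6.23 * 0.43589
SEM = 2.7156

2.7156


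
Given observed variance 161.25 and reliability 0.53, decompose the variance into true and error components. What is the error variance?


var_true = rxx * var_obs = 0.53 * 161.25 = 85.4625
var_error = var_obs - var_true
var_error = 161.25 - 85.4625
var_error = 75.7875

75.7875


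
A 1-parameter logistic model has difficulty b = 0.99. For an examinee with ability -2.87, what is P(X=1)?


theta - b = -2.87 - 0.99 = -3.86
exp(-(theta - b)) = exp(3.86) = 47.4654
P = 1 / (1 + 47.4654)
P = 0.0206

0.0206


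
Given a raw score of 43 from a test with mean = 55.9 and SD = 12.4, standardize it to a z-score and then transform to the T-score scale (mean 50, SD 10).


z = (X - mean) / SD = (43 - 55.9) / 12.4
z = -12.9 / 12.4
z = -1.0403
T-score = T = 50 + 10z
Carry z at full precision (z = -12.9 / 12.4) into the conversion:
T-score = 50 + 10 * (-12.9 / 12.4) = 50 + -129 / 12.4
T-score = 50 + -10.4032
T-score = 39.5968

39.5968


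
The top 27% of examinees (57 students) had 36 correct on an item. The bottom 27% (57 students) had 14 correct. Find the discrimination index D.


p_upper = 36/57 = 0.6316
p_lower = 14/57 = 0.2456
D = 0.6316 - 0.2456 = 0.386

0.386


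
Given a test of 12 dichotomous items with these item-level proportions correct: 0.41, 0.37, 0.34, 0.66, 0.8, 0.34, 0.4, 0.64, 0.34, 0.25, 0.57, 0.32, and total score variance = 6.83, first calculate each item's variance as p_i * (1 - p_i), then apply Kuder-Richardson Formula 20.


For each item, compute p_i * q_i:
  Item 1: 0.41 * 0.59 = 0.2419
  Item 2: 0.37 * 0.63 = 0.2331
  Item 3: 0.34 * 0.66 = 0.2244
  Item 4: 0.66 * 0.34 = 0.2244
  Item 5: 0.8 * 0.2 = 0.16
  Item 6: 0.34 * 0.66 = 0.2244
  Item 7: 0.4 * 0.6 = 0.24
  Item 8: 0.64 * 0.36 = 0.2304
  Item 9: 0.34 * 0.66 = 0.2244
  Item 10: 0.25 * 0.75 = 0.1875
  Item 11: 0.57 * 0.43 = 0.2451
  Item 12: 0.32 * 0.68 = 0.2176
Sum(p_i * q_i) = 0.2419 + 0.2331 + 0.2244 + 0.2244 + 0.16 + 0.2244 + 0.24 + 0.2304 + 0.2244 + 0.1875 + 0.2451 + 0.2176 = 2.6532
KR-20 = (k/(k-1)) * (1 - Sum(p_i*q_i) / Var_total)
= (12/11) * (1 - 2.6532/6.83)
= 1.0909 * 0.6115
KR-20 = 0.6671

0.6671


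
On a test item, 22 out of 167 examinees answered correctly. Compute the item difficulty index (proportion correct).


Item difficulty p = number correct / total examinees
p = 22 / 167
p = 0.1317

0.1317


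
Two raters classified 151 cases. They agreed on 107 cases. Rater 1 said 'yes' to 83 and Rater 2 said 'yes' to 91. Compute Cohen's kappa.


P_o = 107/151 = 0.708609
P_e = (83*91 + 68*60) / 22801 = 0.510197
kappa = (P_o - P_e) / (1 - P_e)
kappa = (0.708609 - 0.510197) / (1 - 0.510197)
kappa = 0.4051

0.4051


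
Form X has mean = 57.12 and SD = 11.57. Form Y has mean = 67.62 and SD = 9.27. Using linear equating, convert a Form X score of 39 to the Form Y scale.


slope = SD_Y / SD_X = 9.27 / 11.57 ~ 0.8012
intercept = mean_Y - slope * mean_X = 67.62 - (9.27 / 11.57) * 57.12 ~ 21.8549
Y = slope * X + intercept. To avoid rounding drift from the rounded slope/intercept, evaluate the equivalent form Y = mean_Y + SD_Y * (X - mean_X) / SD_X at full precision:
Y = 67.62 + 9.27 * (39 - 57.12) / 11.57
Y = 67.62 - 9.27 * 18.12 / 11.57
Y = 67.62 - 167.9724 / 11.57
Y = 67.62 - 14.5179
Y = 53.1021

53.1021


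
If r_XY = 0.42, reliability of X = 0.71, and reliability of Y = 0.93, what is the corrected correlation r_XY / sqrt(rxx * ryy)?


r_corrected = rxy / sqrt(rxx * ryy)
= 0.42 / sqrt(0.71 * 0.93)
= 0.42 / sqrt(0.6603)
= 0.42 / 0.812588
r_corrected = 0.5169

0.5169


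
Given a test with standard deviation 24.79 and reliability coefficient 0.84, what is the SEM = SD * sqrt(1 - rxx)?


SEM = SD * sqrt(1 - rxx)
SEM = 24.79 * sqrt(1 - 0.84)
SEM = 24.79 * sqrt(0.16) = 24.79 * 0.4
SEM = 9.916

9.916


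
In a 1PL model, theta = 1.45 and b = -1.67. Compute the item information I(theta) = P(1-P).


P = 1/(1+exp(-(1.45--1.67))) = 0.9577
I = P*(1-P) = 0.9577 * 0.0423
I = 0.0405

0.0405


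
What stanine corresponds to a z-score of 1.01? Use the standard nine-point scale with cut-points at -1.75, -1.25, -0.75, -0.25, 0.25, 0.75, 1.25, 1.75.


Stanine boundaries: [-1.75, -1.25, -0.75, -0.25, 0.25, 0.75, 1.25, 1.75]
z = 1.01
Check each boundary:
  z >= -1.75 -> could be stanine 2
  z >= -1.25 -> could be stanine 3
  z >= -0.75 -> could be stanine 4
  z >= -0.25 -> could be stanine 5
  z >= 0.25 -> could be stanine 6
  z >= 0.75 -> could be stanine 7
  z < 1.25
  z < 1.75
Highest qualifying boundary gives stanine = 7

7


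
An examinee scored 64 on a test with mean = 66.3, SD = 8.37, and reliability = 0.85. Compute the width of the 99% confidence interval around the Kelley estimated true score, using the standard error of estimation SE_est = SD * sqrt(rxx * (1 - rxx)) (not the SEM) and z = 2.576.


True score estimate = 0.85*64 + 0.15*66.3 = 64.345
SE_est = SD * sqrt(rxx * (1 - rxx)) = 8.37 * sqrt(0.85 * 0.15) = 8.37 * sqrt(0.1275) = 2.988688
CI = T_est +/- z * SE_est, so width = 2 * z * SE_est = 2 * 2.576 * 2.988688
Width = 15.3977

15.3977


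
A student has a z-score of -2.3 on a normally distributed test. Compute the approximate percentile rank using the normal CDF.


CDF(z) = 0.5 * (1 + erf(z/sqrt(2)))
erf(-1.6263) = -0.9786
CDF = 0.0107
Percentile rank = 0.0107 * 100 = 1.07

1.07


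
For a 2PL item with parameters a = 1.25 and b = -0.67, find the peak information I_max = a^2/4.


For 2PL, max info at theta = b = -0.67
I_max = a^2 / 4 = 1.25^2 / 4
= 1.5625 / 4
I_max = 0.3906

0.3906


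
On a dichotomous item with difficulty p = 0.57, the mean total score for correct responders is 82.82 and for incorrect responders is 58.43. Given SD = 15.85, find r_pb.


q = 1 - p = 0.43
rpb = ((M1 - M0) / SD) * sqrt(p * q)
rpb = ((82.82 - 58.43) / 15.85) * sqrt(0.57 * 0.43)
rpb = 0.7618

0.7618


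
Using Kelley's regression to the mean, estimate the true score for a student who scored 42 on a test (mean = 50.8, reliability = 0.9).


T_est = rxx * X + (1 - rxx) * mean
T_est = 0.9 * 42 + 0.1 * 50.8
T_est = 37.8 + 5.08
T_est = 42.88

42.88


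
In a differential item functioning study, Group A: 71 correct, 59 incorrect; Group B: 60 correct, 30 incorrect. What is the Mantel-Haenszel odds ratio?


Odds_A = 71/59 = 1.2034
Odds_B = 60/30 = 2.0
OR = Odds_A / Odds_B = 1.2034 / 2.0
Exactly, OR = (71 * 30) / (59 * 60) = 2130 / 3540
OR = 0.6017

0.6017


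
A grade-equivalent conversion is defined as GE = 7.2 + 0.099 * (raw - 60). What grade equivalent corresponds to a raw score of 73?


raw - median = 73 - 60 = 13
slope * diff = 0.099 * 13 = 1.287
GE = 7.2 + 1.287
GE = 8.487

8.487


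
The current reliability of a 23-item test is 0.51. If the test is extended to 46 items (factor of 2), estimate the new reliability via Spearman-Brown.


r_new = (n * rxx) / (1 + (n-1) * rxx)
r_new = (2 * 0.51) / (1 + 1 * 0.51)
r_new = 1.02 / 1.51
r_new = 0.6755

0.6755


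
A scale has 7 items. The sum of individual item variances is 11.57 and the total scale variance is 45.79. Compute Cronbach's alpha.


alpha = (k/(k-1)) * (1 - sum(si^2)/s_total^2)
= (7/6) * (1 - 11.57/45.79)
alpha = 0.8719

0.8719


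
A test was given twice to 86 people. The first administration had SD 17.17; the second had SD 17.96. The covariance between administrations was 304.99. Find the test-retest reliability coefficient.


r = cov(X,Y) / (SD_X * SD_Y)
r = 304.99 / (17.17 * 17.96)
r = 304.99 / 308.3732
r = 0.989

0.989


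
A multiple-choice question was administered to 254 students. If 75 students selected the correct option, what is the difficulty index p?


Item difficulty p = number correct / total examinees
p = 75 / 254
p = 0.2953

0.2953


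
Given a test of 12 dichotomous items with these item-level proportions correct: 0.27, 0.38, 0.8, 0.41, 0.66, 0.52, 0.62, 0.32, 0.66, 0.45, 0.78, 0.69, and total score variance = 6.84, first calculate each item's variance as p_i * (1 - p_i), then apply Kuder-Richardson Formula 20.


For each item, compute p_i * q_i:
  Item 1: 0.27 * 0.73 = 0.1971
  Item 2: 0.38 * 0.62 = 0.2356
  Item 3: 0.8 * 0.2 = 0.16
  Item 4: 0.41 * 0.59 = 0.2419
  Item 5: 0.66 * 0.34 = 0.2244
  Item 6: 0.52 * 0.48 = 0.2496
  Item 7: 0.62 * 0.38 = 0.2356
  Item 8: 0.32 * 0.68 = 0.2176
  Item 9: 0.66 * 0.34 = 0.2244
  Item 10: 0.45 * 0.55 = 0.2475
  Item 11: 0.78 * 0.22 = 0.1716
  Item 12: 0.69 * 0.31 = 0.2139
Sum(p_i * q_i) = 0.1971 + 0.2356 + 0.16 + 0.2419 + 0.2244 + 0.2496 + 0.2356 + 0.2176 + 0.2244 + 0.2475 + 0.1716 + 0.2139 = 2.6192
KR-20 = (k/(k-1)) * (1 - Sum(p_i*q_i) / Var_total)
= (12/11) * (1 - 2.6192/6.84)
= 1.0909 * 0.6171
KR-20 = 0.6732

0.6732


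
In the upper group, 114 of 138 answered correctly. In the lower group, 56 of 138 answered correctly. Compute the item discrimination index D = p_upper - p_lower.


p_upper = 114/138 = 0.8261
p_lower = 56/138 = 0.4058
D = 0.8261 - 0.4058 = 0.4203

0.4203


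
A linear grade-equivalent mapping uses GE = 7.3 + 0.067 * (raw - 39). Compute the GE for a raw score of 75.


raw - median = 75 - 39 = 36
slope * diff = 0.067 * 36 = 2.412
GE = 7.3 + 2.412
GE = 9.712

9.712


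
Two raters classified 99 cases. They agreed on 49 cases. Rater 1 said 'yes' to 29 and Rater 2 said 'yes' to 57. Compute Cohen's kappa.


P_o = 49/99 = 0.494949
P_e = (29*57 + 70*42) / 9801 = 0.468626
kappa = (P_o - P_e) / (1 - P_e)
kappa = (0.494949 - 0.468626) / (1 - 0.468626)
kappa = 0.0495

0.0495


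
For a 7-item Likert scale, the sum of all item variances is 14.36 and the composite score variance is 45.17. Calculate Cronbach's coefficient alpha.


alpha = (k/(k-1)) * (1 - sum(si^2)/s_total^2)
= (7/6) * (1 - 14.36/45.17)
alpha = 0.7958

0.7958


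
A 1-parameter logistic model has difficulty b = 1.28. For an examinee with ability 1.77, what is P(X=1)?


theta - b = 1.77 - 1.28 = 0.49
exp(-(theta - b)) = exp(-0.49) = 0.6126
P = 1 / (1 + 0.6126)
P = 0.6201

0.6201


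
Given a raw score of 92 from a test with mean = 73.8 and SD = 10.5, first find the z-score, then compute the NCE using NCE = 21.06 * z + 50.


z = (X - mean) / SD = (92 - 73.8) / 10.5
z = 18.2 / 10.5
z = 1.7333
NCE = NCE = 21.06z + 50
Carry z at full precision (z = 18.2 / 10.5) into the conversion:
NCE = 21.06 * (18.2 / 10.5) + 50 = 383.292 / 10.5 + 50
NCE = 36.504 + 50
NCE = 86.504

86.504


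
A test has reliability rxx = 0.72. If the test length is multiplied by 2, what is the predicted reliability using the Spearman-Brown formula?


r_new = (n * rxx) / (1 + (n-1) * rxx)
r_new = (2 * 0.72) / (1 + 1 * 0.72)
r_new = 1.44 / 1.72
r_new = 0.8372

0.8372


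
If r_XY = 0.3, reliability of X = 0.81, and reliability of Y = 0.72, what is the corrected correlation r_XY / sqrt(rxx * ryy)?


r_corrected = rxy / sqrt(rxx * ryy)
= 0.3 / sqrt(0.81 * 0.72)
= 0.3 / sqrt(0.5832)
= 0.3 / 0.763675
r_corrected = 0.3928

0.3928


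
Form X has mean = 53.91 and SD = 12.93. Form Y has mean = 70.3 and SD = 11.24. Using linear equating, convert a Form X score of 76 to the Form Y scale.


slope = SD_Y / SD_X = 11.24 / 12.93 ~ 0.8693
intercept = mean_Y - slope * mean_X = 70.3 - (11.24 / 12.93) * 53.91 ~ 23.4362
Y = slope * X + intercept. To avoid rounding drift from the rounded slope/intercept, evaluate the equivalent form Y = mean_Y + SD_Y * (X - mean_X) / SD_X at full precision:
Y = 70.3 + 11.24 * (76 - 53.91) / 12.93
Y = 70.3 + 11.24 * 22.09 / 12.93
Y = 70.3 + 248.2916 / 12.93
Y = 70.3 + 19.2028
Y = 89.5028

89.5028


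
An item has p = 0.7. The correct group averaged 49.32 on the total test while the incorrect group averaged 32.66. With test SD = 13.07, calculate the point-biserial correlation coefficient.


q = 1 - p = 0.3
rpb = ((M1 - M0) / SD) * sqrt(p * q)
rpb = ((49.32 - 32.66) / 13.07) * sqrt(0.7 * 0.3)
rpb = 0.5841

0.5841


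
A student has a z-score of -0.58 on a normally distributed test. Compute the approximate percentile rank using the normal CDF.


CDF(z) = 0.5 * (1 + erf(z/sqrt(2)))
erf(-0.4101) = -0.4381
CDF = 0.281
Percentile rank = 0.281 * 100 = 28.1

28.1


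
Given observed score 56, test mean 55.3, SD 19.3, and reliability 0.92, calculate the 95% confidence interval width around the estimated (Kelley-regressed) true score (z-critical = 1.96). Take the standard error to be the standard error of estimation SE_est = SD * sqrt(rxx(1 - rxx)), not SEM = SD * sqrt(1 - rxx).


True score estimate = 0.92*56 + 0.08*55.3 = 55.944
SE_est = SD * sqrt(rxx * (1 - rxx)) = 19.3 * sqrt(0.92 * 0.08) = 19.3 * sqrt(0.0736) = 5.235959
CI = T_est +/- z * SE_est, so width = 2 * z * SE_est = 2 * 1.96 * 5.235959
Width = 20.525

20.525
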